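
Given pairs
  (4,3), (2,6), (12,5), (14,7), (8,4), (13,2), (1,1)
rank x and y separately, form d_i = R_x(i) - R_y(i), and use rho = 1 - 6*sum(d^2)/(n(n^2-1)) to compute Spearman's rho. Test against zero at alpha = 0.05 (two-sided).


Step 1: Rank x and y separately (midranks; no ties here).
rank(x): 4->3, 2->2, 12->5, 14->7, 8->4, 13->6, 1->1
rank(y): 3->3, 6->6, 5->5, 7->7, 4->4, 2->2, 1->1
Step 2: d_i = R_x(i) - R_y(i); compute d_i^2.
  (3-3)^2=0, (2-6)^2=16, (5-5)^2=0, (7-7)^2=0, (4-4)^2=0, (6-2)^2=16, (1-1)^2=0
sum(d^2) = 32.
Step 3: rho = 1 - 6*32 / (7*(7^2 - 1)) = 1 - 192/336 = 0.428571.
Step 4: Under H0, t = rho * sqrt((n-2)/(1-rho^2)) = 1.0607 ~ t(5).
Step 5: Two-sided p-value from the t-distribution with 5 df = 0.337368.
Step 6: alpha = 0.05. fail to reject H0.

rho = 0.4286, p = 0.337368, fail to reject H0 at alpha = 0.05.


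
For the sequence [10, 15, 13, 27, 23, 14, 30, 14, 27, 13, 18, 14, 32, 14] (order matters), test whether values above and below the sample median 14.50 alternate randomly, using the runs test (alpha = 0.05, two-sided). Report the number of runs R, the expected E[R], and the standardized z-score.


Step 1: Compute median = 14.50; label A = above, B = below.
Labels in order: BABAABABABABAB  (n_A = 7, n_B = 7)
Step 2: Count runs R = 13.
Step 3: Under H0 (random ordering), E[R] = 2*n_A*n_B/(n_A+n_B) + 1 = 2*7*7/14 + 1 = 8.0000.
        Var[R] = 2*n_A*n_B*(2*n_A*n_B - n_A - n_B) / ((n_A+n_B)^2 * (n_A+n_B-1)) = 8232/2548 = 3.2308.
        SD[R] = 1.7974.
Step 4: Continuity-corrected z = (R - 0.5 - E[R]) / SD[R] = (13 - 0.5 - 8.0000) / 1.7974 = 2.5036.
Step 5: Two-sided p-value via normal approximation = 2*(1 - Phi(|z|)) = 0.012295.
Step 6: alpha = 0.05. reject H0.

R = 13, z = 2.5036, p = 0.012295, reject H0.


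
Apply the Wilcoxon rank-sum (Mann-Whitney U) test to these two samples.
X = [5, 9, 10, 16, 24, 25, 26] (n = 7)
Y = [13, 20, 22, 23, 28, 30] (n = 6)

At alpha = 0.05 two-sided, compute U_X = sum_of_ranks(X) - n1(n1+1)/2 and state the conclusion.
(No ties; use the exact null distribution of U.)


Step 1: Combine and sort all 13 observations; assign midranks.
sorted (value, group): (5,X), (9,X), (10,X), (13,Y), (16,X), (20,Y), (22,Y), (23,Y), (24,X), (25,X), (26,X), (28,Y), (30,Y)
ranks: 5->1, 9->2, 10->3, 13->4, 16->5, 20->6, 22->7, 23->8, 24->9, 25->10, 26->11, 28->12, 30->13
Step 2: Rank sum for X: R1 = 1 + 2 + 3 + 5 + 9 + 10 + 11 = 41.
Step 3: U_X = R1 - n1(n1+1)/2 = 41 - 7*8/2 = 41 - 28 = 13.
       U_Y = n1*n2 - U_X = 42 - 13 = 29.
Step 4: No ties, so the exact null distribution of U (based on enumerating the C(13,7) = 1716 equally likely rank assignments) gives the two-sided p-value.
Step 5: p-value = 0.294872; compare to alpha = 0.05. fail to reject H0.

U_X = 13, p = 0.294872, fail to reject H0 at alpha = 0.05.


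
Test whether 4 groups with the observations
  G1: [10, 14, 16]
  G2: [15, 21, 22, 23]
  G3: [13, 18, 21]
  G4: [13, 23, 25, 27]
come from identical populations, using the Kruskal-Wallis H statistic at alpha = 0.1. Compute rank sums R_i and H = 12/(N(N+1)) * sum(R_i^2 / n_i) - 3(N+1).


Step 1: Combine all N = 14 observations and assign midranks.
sorted (value, group, rank): (10,G1,1), (13,G3,2.5), (13,G4,2.5), (14,G1,4), (15,G2,5), (16,G1,6), (18,G3,7), (21,G2,8.5), (21,G3,8.5), (22,G2,10), (23,G2,11.5), (23,G4,11.5), (25,G4,13), (27,G4,14)
Step 2: Sum ranks within each group.
R_1 = 11 (n_1 = 3)
R_2 = 35 (n_2 = 4)
R_3 = 18 (n_3 = 3)
R_4 = 41 (n_4 = 4)
Step 3: H = 12/(N(N+1)) * sum(R_i^2/n_i) - 3(N+1)
     = 12/(14*15) * (11^2/3 + 35^2/4 + 18^2/3 + 41^2/4) - 3*15
     = 0.057143 * 874.833 - 45
     = 4.990476.
Step 4: Ties present; correction factor C = 1 - 18/(14^3 - 14) = 0.993407. Corrected H = 4.990476 / 0.993407 = 5.023599.
Step 5: Under H0, H ~ chi^2(3); p-value = 0.170077.
Step 6: alpha = 0.1. fail to reject H0.

H = 5.0236, df = 3, p = 0.170077, fail to reject H0.


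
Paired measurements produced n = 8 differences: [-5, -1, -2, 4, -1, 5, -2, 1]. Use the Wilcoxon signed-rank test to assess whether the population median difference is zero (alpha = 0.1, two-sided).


Step 1: Drop any zero differences (none here) and take |d_i|.
|d| = [5, 1, 2, 4, 1, 5, 2, 1]
Step 2: Midrank |d_i| (ties get averaged ranks).
ranks: |5|->7.5, |1|->2, |2|->4.5, |4|->6, |1|->2, |5|->7.5, |2|->4.5, |1|->2
Step 3: Attach original signs; sum ranks with positive sign and with negative sign.
W+ = 6 + 7.5 + 2 = 15.5
W- = 7.5 + 2 + 4.5 + 2 + 4.5 = 20.5
(Check: W+ + W- = 36 should equal n(n+1)/2 = 36.)
Step 4: Test statistic W = min(W+, W-) = 15.5.
Step 5: Ties in |d|, so use the tie-corrected normal approximation.
        E[W] = n(n+1)/4 = 8*9/4 = 18.
        Tie groups: |d|=1 (t=3), |d|=2 (t=2), |d|=5 (t=2); sum(t^3 - t) = 36.
        Var[W] = n(n+1)(2n+1)/24 - sum(t^3-t)/48 = 1224/24 - 36/48 = 50.25.
        z = (W - E[W]) / sqrt(Var[W]) = (15.5 - 18) / 7.0887 = -0.3527.
        Two-sided p = 2*Phi(z) = 0.724334.
Step 6: alpha = 0.1. fail to reject H0.

W+ = 15.5, W- = 20.5, W = min = 15.5, p = 0.724334, fail to reject H0.


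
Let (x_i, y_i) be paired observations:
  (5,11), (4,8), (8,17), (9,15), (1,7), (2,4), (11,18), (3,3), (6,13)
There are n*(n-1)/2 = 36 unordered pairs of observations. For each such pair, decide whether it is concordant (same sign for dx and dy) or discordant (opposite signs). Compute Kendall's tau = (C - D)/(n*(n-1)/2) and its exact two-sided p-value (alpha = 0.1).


Step 1: Enumerate the 36 unordered pairs (i,j) with i<j and classify each by sign(x_j-x_i) * sign(y_j-y_i).
  (1,2):dx=-1,dy=-3->C; (1,3):dx=+3,dy=+6->C; (1,4):dx=+4,dy=+4->C; (1,5):dx=-4,dy=-4->C
  (1,6):dx=-3,dy=-7->C; (1,7):dx=+6,dy=+7->C; (1,8):dx=-2,dy=-8->C; (1,9):dx=+1,dy=+2->C
  (2,3):dx=+4,dy=+9->C; (2,4):dx=+5,dy=+7->C; (2,5):dx=-3,dy=-1->C; (2,6):dx=-2,dy=-4->C
  (2,7):dx=+7,dy=+10->C; (2,8):dx=-1,dy=-5->C; (2,9):dx=+2,dy=+5->C; (3,4):dx=+1,dy=-2->D
  (3,5):dx=-7,dy=-10->C; (3,6):dx=-6,dy=-13->C; (3,7):dx=+3,dy=+1->C; (3,8):dx=-5,dy=-14->C
  (3,9):dx=-2,dy=-4->C; (4,5):dx=-8,dy=-8->C; (4,6):dx=-7,dy=-11->C; (4,7):dx=+2,dy=+3->C
  (4,8):dx=-6,dy=-12->C; (4,9):dx=-3,dy=-2->C; (5,6):dx=+1,dy=-3->D; (5,7):dx=+10,dy=+11->C
  (5,8):dx=+2,dy=-4->D; (5,9):dx=+5,dy=+6->C; (6,7):dx=+9,dy=+14->C; (6,8):dx=+1,dy=-1->D
  (6,9):dx=+4,dy=+9->C; (7,8):dx=-8,dy=-15->C; (7,9):dx=-5,dy=-5->C; (8,9):dx=+3,dy=+10->C
Step 2: C = 32, D = 4, total pairs = 36.
Step 3: tau = (C - D)/(n(n-1)/2) = (32 - 4)/36 = 0.777778.
Step 4: Exact two-sided p-value (enumerate n! = 362880 permutations of y under H0): p = 0.002425.
Step 5: alpha = 0.1. reject H0.

tau_b = 0.7778 (C=32, D=4), p = 0.002425, reject H0.


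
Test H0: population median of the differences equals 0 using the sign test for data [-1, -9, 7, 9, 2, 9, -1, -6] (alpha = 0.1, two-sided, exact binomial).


Step 1: Discard zero differences. Original n = 8; n_eff = number of nonzero differences = 8.
Nonzero differences (with sign): -1, -9, +7, +9, +2, +9, -1, -6
Step 2: Count signs: positive = 4, negative = 4.
Step 3: Under H0: P(positive) = 0.5, so the number of positives S ~ Bin(8, 0.5).
Step 4: Two-sided exact p-value = sum of Bin(8,0.5) probabilities at or below the observed probability = 1.000000.
Step 5: alpha = 0.1. fail to reject H0.

n_eff = 8, pos = 4, neg = 4, p = 1.000000, fail to reject H0.


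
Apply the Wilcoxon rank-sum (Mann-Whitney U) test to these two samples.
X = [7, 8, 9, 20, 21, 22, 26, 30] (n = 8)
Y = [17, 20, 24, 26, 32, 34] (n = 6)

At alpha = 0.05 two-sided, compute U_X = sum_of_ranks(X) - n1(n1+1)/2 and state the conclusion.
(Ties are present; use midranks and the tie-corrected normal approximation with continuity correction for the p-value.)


Step 1: Combine and sort all 14 observations; assign midranks.
sorted (value, group): (7,X), (8,X), (9,X), (17,Y), (20,X), (20,Y), (21,X), (22,X), (24,Y), (26,X), (26,Y), (30,X), (32,Y), (34,Y)
ranks: 7->1, 8->2, 9->3, 17->4, 20->5.5, 20->5.5, 21->7, 22->8, 24->9, 26->10.5, 26->10.5, 30->12, 32->13, 34->14
Step 2: Rank sum for X: R1 = 1 + 2 + 3 + 5.5 + 7 + 8 + 10.5 + 12 = 49.
Step 3: U_X = R1 - n1(n1+1)/2 = 49 - 8*9/2 = 49 - 36 = 13.
       U_Y = n1*n2 - U_X = 48 - 13 = 35.
Step 4: Ties are present, so use the tie-corrected normal approximation (with continuity correction) for the p-value.
Step 5: p-value = 0.174295; compare to alpha = 0.05. fail to reject H0.

U_X = 13, p = 0.174295, fail to reject H0 at alpha = 0.05.


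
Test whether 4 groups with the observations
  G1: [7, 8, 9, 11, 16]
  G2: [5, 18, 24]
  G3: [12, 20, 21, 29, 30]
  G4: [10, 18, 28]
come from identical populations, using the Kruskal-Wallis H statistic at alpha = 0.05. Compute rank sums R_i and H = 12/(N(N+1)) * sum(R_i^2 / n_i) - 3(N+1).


Step 1: Combine all N = 16 observations and assign midranks.
sorted (value, group, rank): (5,G2,1), (7,G1,2), (8,G1,3), (9,G1,4), (10,G4,5), (11,G1,6), (12,G3,7), (16,G1,8), (18,G2,9.5), (18,G4,9.5), (20,G3,11), (21,G3,12), (24,G2,13), (28,G4,14), (29,G3,15), (30,G3,16)
Step 2: Sum ranks within each group.
R_1 = 23 (n_1 = 5)
R_2 = 23.5 (n_2 = 3)
R_3 = 61 (n_3 = 5)
R_4 = 28.5 (n_4 = 3)
Step 3: H = 12/(N(N+1)) * sum(R_i^2/n_i) - 3(N+1)
     = 12/(16*17) * (23^2/5 + 23.5^2/3 + 61^2/5 + 28.5^2/3) - 3*17
     = 0.044118 * 1304.83 - 51
     = 6.566176.
Step 4: Ties present; correction factor C = 1 - 6/(16^3 - 16) = 0.998529. Corrected H = 6.566176 / 0.998529 = 6.575847.
Step 5: Under H0, H ~ chi^2(3); p-value = 0.086719.
Step 6: alpha = 0.05. fail to reject H0.

H = 6.5758, df = 3, p = 0.086719, fail to reject H0.


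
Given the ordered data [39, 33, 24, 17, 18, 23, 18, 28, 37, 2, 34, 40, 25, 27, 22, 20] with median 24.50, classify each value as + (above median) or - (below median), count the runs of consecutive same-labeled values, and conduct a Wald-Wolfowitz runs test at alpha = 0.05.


Step 1: Compute median = 24.50; label A = above, B = below.
Labels in order: AABBBBBAABAAAABB  (n_A = 8, n_B = 8)
Step 2: Count runs R = 6.
Step 3: Under H0 (random ordering), E[R] = 2*n_A*n_B/(n_A+n_B) + 1 = 2*8*8/16 + 1 = 9.0000.
        Var[R] = 2*n_A*n_B*(2*n_A*n_B - n_A - n_B) / ((n_A+n_B)^2 * (n_A+n_B-1)) = 14336/3840 = 3.7333.
        SD[R] = 1.9322.
Step 4: Continuity-corrected z = (R + 0.5 - E[R]) / SD[R] = (6 + 0.5 - 9.0000) / 1.9322 = -1.2939.
Step 5: Two-sided p-value via normal approximation = 2*(1 - Phi(|z|)) = 0.195709.
Step 6: alpha = 0.05. fail to reject H0.

R = 6, z = -1.2939, p = 0.195709, fail to reject H0.


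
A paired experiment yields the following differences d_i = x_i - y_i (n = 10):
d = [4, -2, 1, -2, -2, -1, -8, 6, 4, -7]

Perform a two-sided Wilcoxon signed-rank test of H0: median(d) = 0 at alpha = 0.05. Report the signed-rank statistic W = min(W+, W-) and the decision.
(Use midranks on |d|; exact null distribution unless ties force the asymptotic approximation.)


Step 1: Drop any zero differences (none here) and take |d_i|.
|d| = [4, 2, 1, 2, 2, 1, 8, 6, 4, 7]
Step 2: Midrank |d_i| (ties get averaged ranks).
ranks: |4|->6.5, |2|->4, |1|->1.5, |2|->4, |2|->4, |1|->1.5, |8|->10, |6|->8, |4|->6.5, |7|->9
Step 3: Attach original signs; sum ranks with positive sign and with negative sign.
W+ = 6.5 + 1.5 + 8 + 6.5 = 22.5
W- = 4 + 4 + 4 + 1.5 + 10 + 9 = 32.5
(Check: W+ + W- = 55 should equal n(n+1)/2 = 55.)
Step 4: Test statistic W = min(W+, W-) = 22.5.
Step 5: Ties in |d|, so use the tie-corrected normal approximation.
        E[W] = n(n+1)/4 = 10*11/4 = 27.5.
        Tie groups: |d|=1 (t=2), |d|=2 (t=3), |d|=4 (t=2); sum(t^3 - t) = 36.
        Var[W] = n(n+1)(2n+1)/24 - sum(t^3-t)/48 = 2310/24 - 36/48 = 95.5.
        z = (W - E[W]) / sqrt(Var[W]) = (22.5 - 27.5) / 9.7724 = -0.5116.
        Two-sided p = 2*Phi(z) = 0.608900.
Step 6: alpha = 0.05. fail to reject H0.

W+ = 22.5, W- = 32.5, W = min = 22.5, p = 0.608900, fail to reject H0.


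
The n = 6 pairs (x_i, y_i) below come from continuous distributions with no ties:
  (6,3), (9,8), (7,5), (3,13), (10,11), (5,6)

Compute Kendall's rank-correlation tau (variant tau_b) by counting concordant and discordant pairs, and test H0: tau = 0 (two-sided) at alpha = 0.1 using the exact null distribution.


Step 1: Enumerate the 15 unordered pairs (i,j) with i<j and classify each by sign(x_j-x_i) * sign(y_j-y_i).
  (1,2):dx=+3,dy=+5->C; (1,3):dx=+1,dy=+2->C; (1,4):dx=-3,dy=+10->D; (1,5):dx=+4,dy=+8->C
  (1,6):dx=-1,dy=+3->D; (2,3):dx=-2,dy=-3->C; (2,4):dx=-6,dy=+5->D; (2,5):dx=+1,dy=+3->C
  (2,6):dx=-4,dy=-2->C; (3,4):dx=-4,dy=+8->D; (3,5):dx=+3,dy=+6->C; (3,6):dx=-2,dy=+1->D
  (4,5):dx=+7,dy=-2->D; (4,6):dx=+2,dy=-7->D; (5,6):dx=-5,dy=-5->C
Step 2: C = 8, D = 7, total pairs = 15.
Step 3: tau = (C - D)/(n(n-1)/2) = (8 - 7)/15 = 0.066667.
Step 4: Exact two-sided p-value (enumerate n! = 720 permutations of y under H0): p = 1.000000.
Step 5: alpha = 0.1. fail to reject H0.

tau_b = 0.0667 (C=8, D=7), p = 1.000000, fail to reject H0.


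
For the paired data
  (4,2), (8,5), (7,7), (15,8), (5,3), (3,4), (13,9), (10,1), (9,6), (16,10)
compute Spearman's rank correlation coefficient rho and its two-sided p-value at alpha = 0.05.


Step 1: Rank x and y separately (midranks; no ties here).
rank(x): 4->2, 8->5, 7->4, 15->9, 5->3, 3->1, 13->8, 10->7, 9->6, 16->10
rank(y): 2->2, 5->5, 7->7, 8->8, 3->3, 4->4, 9->9, 1->1, 6->6, 10->10
Step 2: d_i = R_x(i) - R_y(i); compute d_i^2.
  (2-2)^2=0, (5-5)^2=0, (4-7)^2=9, (9-8)^2=1, (3-3)^2=0, (1-4)^2=9, (8-9)^2=1, (7-1)^2=36, (6-6)^2=0, (10-10)^2=0
sum(d^2) = 56.
Step 3: rho = 1 - 6*56 / (10*(10^2 - 1)) = 1 - 336/990 = 0.660606.
Step 4: Under H0, t = rho * sqrt((n-2)/(1-rho^2)) = 2.4889 ~ t(8).
Step 5: Two-sided p-value from the t-distribution with 8 df = 0.037588.
Step 6: alpha = 0.05. reject H0.

rho = 0.6606, p = 0.037588, reject H0 at alpha = 0.05.


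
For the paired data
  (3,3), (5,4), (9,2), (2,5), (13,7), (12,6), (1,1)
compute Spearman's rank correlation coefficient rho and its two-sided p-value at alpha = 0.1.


Step 1: Rank x and y separately (midranks; no ties here).
rank(x): 3->3, 5->4, 9->5, 2->2, 13->7, 12->6, 1->1
rank(y): 3->3, 4->4, 2->2, 5->5, 7->7, 6->6, 1->1
Step 2: d_i = R_x(i) - R_y(i); compute d_i^2.
  (3-3)^2=0, (4-4)^2=0, (5-2)^2=9, (2-5)^2=9, (7-7)^2=0, (6-6)^2=0, (1-1)^2=0
sum(d^2) = 18.
Step 3: rho = 1 - 6*18 / (7*(7^2 - 1)) = 1 - 108/336 = 0.678571.
Step 4: Under H0, t = rho * sqrt((n-2)/(1-rho^2)) = 2.0657 ~ t(5).
Step 5: Two-sided p-value from the t-distribution with 5 df = 0.093750.
Step 6: alpha = 0.1. reject H0.

rho = 0.6786, p = 0.093750, reject H0 at alpha = 0.1.


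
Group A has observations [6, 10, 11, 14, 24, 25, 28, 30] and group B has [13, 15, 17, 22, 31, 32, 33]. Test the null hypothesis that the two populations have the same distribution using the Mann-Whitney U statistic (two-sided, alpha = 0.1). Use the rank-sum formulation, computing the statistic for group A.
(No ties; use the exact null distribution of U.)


Step 1: Combine and sort all 15 observations; assign midranks.
sorted (value, group): (6,X), (10,X), (11,X), (13,Y), (14,X), (15,Y), (17,Y), (22,Y), (24,X), (25,X), (28,X), (30,X), (31,Y), (32,Y), (33,Y)
ranks: 6->1, 10->2, 11->3, 13->4, 14->5, 15->6, 17->7, 22->8, 24->9, 25->10, 28->11, 30->12, 31->13, 32->14, 33->15
Step 2: Rank sum for X: R1 = 1 + 2 + 3 + 5 + 9 + 10 + 11 + 12 = 53.
Step 3: U_X = R1 - n1(n1+1)/2 = 53 - 8*9/2 = 53 - 36 = 17.
       U_Y = n1*n2 - U_X = 56 - 17 = 39.
Step 4: No ties, so the exact null distribution of U (based on enumerating the C(15,8) = 6435 equally likely rank assignments) gives the two-sided p-value.
Step 5: p-value = 0.231857; compare to alpha = 0.1. fail to reject H0.

U_X = 17, p = 0.231857, fail to reject H0 at alpha = 0.1.


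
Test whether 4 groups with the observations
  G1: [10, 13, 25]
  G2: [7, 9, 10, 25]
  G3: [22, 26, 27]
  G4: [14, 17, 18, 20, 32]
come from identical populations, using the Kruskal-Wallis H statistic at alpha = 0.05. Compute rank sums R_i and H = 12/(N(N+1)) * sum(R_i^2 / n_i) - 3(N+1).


Step 1: Combine all N = 15 observations and assign midranks.
sorted (value, group, rank): (7,G2,1), (9,G2,2), (10,G1,3.5), (10,G2,3.5), (13,G1,5), (14,G4,6), (17,G4,7), (18,G4,8), (20,G4,9), (22,G3,10), (25,G1,11.5), (25,G2,11.5), (26,G3,13), (27,G3,14), (32,G4,15)
Step 2: Sum ranks within each group.
R_1 = 20 (n_1 = 3)
R_2 = 18 (n_2 = 4)
R_3 = 37 (n_3 = 3)
R_4 = 45 (n_4 = 5)
Step 3: H = 12/(N(N+1)) * sum(R_i^2/n_i) - 3(N+1)
     = 12/(15*16) * (20^2/3 + 18^2/4 + 37^2/3 + 45^2/5) - 3*16
     = 0.050000 * 1075.67 - 48
     = 5.783333.
Step 4: Ties present; correction factor C = 1 - 12/(15^3 - 15) = 0.996429. Corrected H = 5.783333 / 0.996429 = 5.804062.
Step 5: Under H0, H ~ chi^2(3); p-value = 0.121542.
Step 6: alpha = 0.05. fail to reject H0.

H = 5.8041, df = 3, p = 0.121542, fail to reject H0.


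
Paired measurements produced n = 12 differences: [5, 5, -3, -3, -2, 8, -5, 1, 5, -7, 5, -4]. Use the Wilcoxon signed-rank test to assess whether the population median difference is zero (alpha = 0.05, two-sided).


Step 1: Drop any zero differences (none here) and take |d_i|.
|d| = [5, 5, 3, 3, 2, 8, 5, 1, 5, 7, 5, 4]
Step 2: Midrank |d_i| (ties get averaged ranks).
ranks: |5|->8, |5|->8, |3|->3.5, |3|->3.5, |2|->2, |8|->12, |5|->8, |1|->1, |5|->8, |7|->11, |5|->8, |4|->5
Step 3: Attach original signs; sum ranks with positive sign and with negative sign.
W+ = 8 + 8 + 12 + 1 + 8 + 8 = 45
W- = 3.5 + 3.5 + 2 + 8 + 11 + 5 = 33
(Check: W+ + W- = 78 should equal n(n+1)/2 = 78.)
Step 4: Test statistic W = min(W+, W-) = 33.
Step 5: Ties in |d|, so use the tie-corrected normal approximation.
        E[W] = n(n+1)/4 = 12*13/4 = 39.
        Tie groups: |d|=3 (t=2), |d|=5 (t=5); sum(t^3 - t) = 126.
        Var[W] = n(n+1)(2n+1)/24 - sum(t^3-t)/48 = 3900/24 - 126/48 = 159.875.
        z = (W - E[W]) / sqrt(Var[W]) = (33 - 39) / 12.6442 = -0.4745.
        Two-sided p = 2*Phi(z) = 0.635124.
Step 6: alpha = 0.05. fail to reject H0.

W+ = 45, W- = 33, W = min = 33, p = 0.635124, fail to reject H0.


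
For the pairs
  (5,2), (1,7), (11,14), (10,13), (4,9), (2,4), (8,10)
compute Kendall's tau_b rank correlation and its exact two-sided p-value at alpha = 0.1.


Step 1: Enumerate the 21 unordered pairs (i,j) with i<j and classify each by sign(x_j-x_i) * sign(y_j-y_i).
  (1,2):dx=-4,dy=+5->D; (1,3):dx=+6,dy=+12->C; (1,4):dx=+5,dy=+11->C; (1,5):dx=-1,dy=+7->D
  (1,6):dx=-3,dy=+2->D; (1,7):dx=+3,dy=+8->C; (2,3):dx=+10,dy=+7->C; (2,4):dx=+9,dy=+6->C
  (2,5):dx=+3,dy=+2->C; (2,6):dx=+1,dy=-3->D; (2,7):dx=+7,dy=+3->C; (3,4):dx=-1,dy=-1->C
  (3,5):dx=-7,dy=-5->C; (3,6):dx=-9,dy=-10->C; (3,7):dx=-3,dy=-4->C; (4,5):dx=-6,dy=-4->C
  (4,6):dx=-8,dy=-9->C; (4,7):dx=-2,dy=-3->C; (5,6):dx=-2,dy=-5->C; (5,7):dx=+4,dy=+1->C
  (6,7):dx=+6,dy=+6->C
Step 2: C = 17, D = 4, total pairs = 21.
Step 3: tau = (C - D)/(n(n-1)/2) = (17 - 4)/21 = 0.619048.
Step 4: Exact two-sided p-value (enumerate n! = 5040 permutations of y under H0): p = 0.069048.
Step 5: alpha = 0.1. reject H0.

tau_b = 0.6190 (C=17, D=4), p = 0.069048, reject H0.


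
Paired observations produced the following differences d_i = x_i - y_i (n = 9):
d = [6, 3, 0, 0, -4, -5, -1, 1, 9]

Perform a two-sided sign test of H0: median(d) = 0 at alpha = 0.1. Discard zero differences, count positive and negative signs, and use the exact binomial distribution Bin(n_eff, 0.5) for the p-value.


Step 1: Discard zero differences. Original n = 9; n_eff = number of nonzero differences = 7.
Nonzero differences (with sign): +6, +3, -4, -5, -1, +1, +9
Step 2: Count signs: positive = 4, negative = 3.
Step 3: Under H0: P(positive) = 0.5, so the number of positives S ~ Bin(7, 0.5).
Step 4: Two-sided exact p-value = sum of Bin(7,0.5) probabilities at or below the observed probability = 1.000000.
Step 5: alpha = 0.1. fail to reject H0.

n_eff = 7, pos = 4, neg = 3, p = 1.000000, fail to reject H0.


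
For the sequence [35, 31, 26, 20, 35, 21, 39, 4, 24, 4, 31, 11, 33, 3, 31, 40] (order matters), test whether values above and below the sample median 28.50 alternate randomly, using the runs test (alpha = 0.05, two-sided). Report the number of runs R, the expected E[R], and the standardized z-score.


Step 1: Compute median = 28.50; label A = above, B = below.
Labels in order: AABBABABBBABABAA  (n_A = 8, n_B = 8)
Step 2: Count runs R = 11.
Step 3: Under H0 (random ordering), E[R] = 2*n_A*n_B/(n_A+n_B) + 1 = 2*8*8/16 + 1 = 9.0000.
        Var[R] = 2*n_A*n_B*(2*n_A*n_B - n_A - n_B) / ((n_A+n_B)^2 * (n_A+n_B-1)) = 14336/3840 = 3.7333.
        SD[R] = 1.9322.
Step 4: Continuity-corrected z = (R - 0.5 - E[R]) / SD[R] = (11 - 0.5 - 9.0000) / 1.9322 = 0.7763.
Step 5: Two-sided p-value via normal approximation = 2*(1 - Phi(|z|)) = 0.437558.
Step 6: alpha = 0.05. fail to reject H0.

R = 11, z = 0.7763, p = 0.437558, fail to reject H0.


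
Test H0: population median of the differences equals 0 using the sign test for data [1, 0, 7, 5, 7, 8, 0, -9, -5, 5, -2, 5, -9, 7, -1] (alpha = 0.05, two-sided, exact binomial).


Step 1: Discard zero differences. Original n = 15; n_eff = number of nonzero differences = 13.
Nonzero differences (with sign): +1, +7, +5, +7, +8, -9, -5, +5, -2, +5, -9, +7, -1
Step 2: Count signs: positive = 8, negative = 5.
Step 3: Under H0: P(positive) = 0.5, so the number of positives S ~ Bin(13, 0.5).
Step 4: Two-sided exact p-value = sum of Bin(13,0.5) probabilities at or below the observed probability = 0.581055.
Step 5: alpha = 0.05. fail to reject H0.

n_eff = 13, pos = 8, neg = 5, p = 0.581055, fail to reject H0.


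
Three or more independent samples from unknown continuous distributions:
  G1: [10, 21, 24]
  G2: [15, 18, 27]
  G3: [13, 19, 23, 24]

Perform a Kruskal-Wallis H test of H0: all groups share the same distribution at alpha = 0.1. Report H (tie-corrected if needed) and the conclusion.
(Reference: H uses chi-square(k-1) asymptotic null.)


Step 1: Combine all N = 10 observations and assign midranks.
sorted (value, group, rank): (10,G1,1), (13,G3,2), (15,G2,3), (18,G2,4), (19,G3,5), (21,G1,6), (23,G3,7), (24,G1,8.5), (24,G3,8.5), (27,G2,10)
Step 2: Sum ranks within each group.
R_1 = 15.5 (n_1 = 3)
R_2 = 17 (n_2 = 3)
R_3 = 22.5 (n_3 = 4)
Step 3: H = 12/(N(N+1)) * sum(R_i^2/n_i) - 3(N+1)
     = 12/(10*11) * (15.5^2/3 + 17^2/3 + 22.5^2/4) - 3*11
     = 0.109091 * 302.979 - 33
     = 0.052273.
Step 4: Ties present; correction factor C = 1 - 6/(10^3 - 10) = 0.993939. Corrected H = 0.052273 / 0.993939 = 0.052591.
Step 5: Under H0, H ~ chi^2(2); p-value = 0.974047.
Step 6: alpha = 0.1. fail to reject H0.

H = 0.0526, df = 2, p = 0.974047, fail to reject H0.


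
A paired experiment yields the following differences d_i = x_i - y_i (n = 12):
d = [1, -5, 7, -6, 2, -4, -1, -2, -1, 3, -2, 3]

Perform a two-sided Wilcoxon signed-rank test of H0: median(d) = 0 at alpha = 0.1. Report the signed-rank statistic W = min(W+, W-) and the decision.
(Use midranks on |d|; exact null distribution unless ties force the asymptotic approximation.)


Step 1: Drop any zero differences (none here) and take |d_i|.
|d| = [1, 5, 7, 6, 2, 4, 1, 2, 1, 3, 2, 3]
Step 2: Midrank |d_i| (ties get averaged ranks).
ranks: |1|->2, |5|->10, |7|->12, |6|->11, |2|->5, |4|->9, |1|->2, |2|->5, |1|->2, |3|->7.5, |2|->5, |3|->7.5
Step 3: Attach original signs; sum ranks with positive sign and with negative sign.
W+ = 2 + 12 + 5 + 7.5 + 7.5 = 34
W- = 10 + 11 + 9 + 2 + 5 + 2 + 5 = 44
(Check: W+ + W- = 78 should equal n(n+1)/2 = 78.)
Step 4: Test statistic W = min(W+, W-) = 34.
Step 5: Ties in |d|, so use the tie-corrected normal approximation.
        E[W] = n(n+1)/4 = 12*13/4 = 39.
        Tie groups: |d|=1 (t=3), |d|=2 (t=3), |d|=3 (t=2); sum(t^3 - t) = 54.
        Var[W] = n(n+1)(2n+1)/24 - sum(t^3-t)/48 = 3900/24 - 54/48 = 161.375.
        z = (W - E[W]) / sqrt(Var[W]) = (34 - 39) / 12.7033 = -0.3936.
        Two-sided p = 2*Phi(z) = 0.693879.
Step 6: alpha = 0.1. fail to reject H0.

W+ = 34, W- = 44, W = min = 34, p = 0.693879, fail to reject H0.


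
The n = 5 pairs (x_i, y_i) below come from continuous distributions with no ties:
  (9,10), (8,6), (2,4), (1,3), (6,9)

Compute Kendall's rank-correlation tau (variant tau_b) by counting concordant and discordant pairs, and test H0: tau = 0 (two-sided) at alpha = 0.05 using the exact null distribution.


Step 1: Enumerate the 10 unordered pairs (i,j) with i<j and classify each by sign(x_j-x_i) * sign(y_j-y_i).
  (1,2):dx=-1,dy=-4->C; (1,3):dx=-7,dy=-6->C; (1,4):dx=-8,dy=-7->C; (1,5):dx=-3,dy=-1->C
  (2,3):dx=-6,dy=-2->C; (2,4):dx=-7,dy=-3->C; (2,5):dx=-2,dy=+3->D; (3,4):dx=-1,dy=-1->C
  (3,5):dx=+4,dy=+5->C; (4,5):dx=+5,dy=+6->C
Step 2: C = 9, D = 1, total pairs = 10.
Step 3: tau = (C - D)/(n(n-1)/2) = (9 - 1)/10 = 0.800000.
Step 4: Exact two-sided p-value (enumerate n! = 120 permutations of y under H0): p = 0.083333.
Step 5: alpha = 0.05. fail to reject H0.

tau_b = 0.8000 (C=9, D=1), p = 0.083333, fail to reject H0.


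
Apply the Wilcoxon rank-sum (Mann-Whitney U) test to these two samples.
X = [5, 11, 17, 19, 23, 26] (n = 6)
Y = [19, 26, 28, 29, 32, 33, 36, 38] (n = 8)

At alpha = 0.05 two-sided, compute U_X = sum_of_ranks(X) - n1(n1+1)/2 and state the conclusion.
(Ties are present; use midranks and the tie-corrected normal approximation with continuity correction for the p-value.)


Step 1: Combine and sort all 14 observations; assign midranks.
sorted (value, group): (5,X), (11,X), (17,X), (19,X), (19,Y), (23,X), (26,X), (26,Y), (28,Y), (29,Y), (32,Y), (33,Y), (36,Y), (38,Y)
ranks: 5->1, 11->2, 17->3, 19->4.5, 19->4.5, 23->6, 26->7.5, 26->7.5, 28->9, 29->10, 32->11, 33->12, 36->13, 38->14
Step 2: Rank sum for X: R1 = 1 + 2 + 3 + 4.5 + 6 + 7.5 = 24.
Step 3: U_X = R1 - n1(n1+1)/2 = 24 - 6*7/2 = 24 - 21 = 3.
       U_Y = n1*n2 - U_X = 48 - 3 = 45.
Step 4: Ties are present, so use the tie-corrected normal approximation (with continuity correction) for the p-value.
Step 5: p-value = 0.007993; compare to alpha = 0.05. reject H0.

U_X = 3, p = 0.007993, reject H0 at alpha = 0.05.


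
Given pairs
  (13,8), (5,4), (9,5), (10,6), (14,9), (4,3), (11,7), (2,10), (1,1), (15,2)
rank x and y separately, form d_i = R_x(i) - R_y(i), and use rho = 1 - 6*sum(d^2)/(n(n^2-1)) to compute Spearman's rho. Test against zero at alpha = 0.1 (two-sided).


Step 1: Rank x and y separately (midranks; no ties here).
rank(x): 13->8, 5->4, 9->5, 10->6, 14->9, 4->3, 11->7, 2->2, 1->1, 15->10
rank(y): 8->8, 4->4, 5->5, 6->6, 9->9, 3->3, 7->7, 10->10, 1->1, 2->2
Step 2: d_i = R_x(i) - R_y(i); compute d_i^2.
  (8-8)^2=0, (4-4)^2=0, (5-5)^2=0, (6-6)^2=0, (9-9)^2=0, (3-3)^2=0, (7-7)^2=0, (2-10)^2=64, (1-1)^2=0, (10-2)^2=64
sum(d^2) = 128.
Step 3: rho = 1 - 6*128 / (10*(10^2 - 1)) = 1 - 768/990 = 0.224242.
Step 4: Under H0, t = rho * sqrt((n-2)/(1-rho^2)) = 0.6508 ~ t(8).
Step 5: Two-sided p-value from the t-distribution with 8 df = 0.533401.
Step 6: alpha = 0.1. fail to reject H0.

rho = 0.2242, p = 0.533401, fail to reject H0 at alpha = 0.1.


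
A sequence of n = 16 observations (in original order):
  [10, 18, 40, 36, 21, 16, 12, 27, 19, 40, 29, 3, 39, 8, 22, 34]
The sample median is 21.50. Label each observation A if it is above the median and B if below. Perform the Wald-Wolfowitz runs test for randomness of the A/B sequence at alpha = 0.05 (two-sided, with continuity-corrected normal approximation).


Step 1: Compute median = 21.50; label A = above, B = below.
Labels in order: BBAABBBABAABABAA  (n_A = 8, n_B = 8)
Step 2: Count runs R = 10.
Step 3: Under H0 (random ordering), E[R] = 2*n_A*n_B/(n_A+n_B) + 1 = 2*8*8/16 + 1 = 9.0000.
        Var[R] = 2*n_A*n_B*(2*n_A*n_B - n_A - n_B) / ((n_A+n_B)^2 * (n_A+n_B-1)) = 14336/3840 = 3.7333.
        SD[R] = 1.9322.
Step 4: Continuity-corrected z = (R - 0.5 - E[R]) / SD[R] = (10 - 0.5 - 9.0000) / 1.9322 = 0.2588.
Step 5: Two-sided p-value via normal approximation = 2*(1 - Phi(|z|)) = 0.795809.
Step 6: alpha = 0.05. fail to reject H0.

R = 10, z = 0.2588, p = 0.795809, fail to reject H0.


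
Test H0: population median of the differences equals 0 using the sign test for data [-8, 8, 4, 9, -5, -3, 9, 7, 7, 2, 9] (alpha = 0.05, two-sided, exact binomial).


Step 1: Discard zero differences. Original n = 11; n_eff = number of nonzero differences = 11.
Nonzero differences (with sign): -8, +8, +4, +9, -5, -3, +9, +7, +7, +2, +9
Step 2: Count signs: positive = 8, negative = 3.
Step 3: Under H0: P(positive) = 0.5, so the number of positives S ~ Bin(11, 0.5).
Step 4: Two-sided exact p-value = sum of Bin(11,0.5) probabilities at or below the observed probability = 0.226562.
Step 5: alpha = 0.05. fail to reject H0.

n_eff = 11, pos = 8, neg = 3, p = 0.226562, fail to reject H0.


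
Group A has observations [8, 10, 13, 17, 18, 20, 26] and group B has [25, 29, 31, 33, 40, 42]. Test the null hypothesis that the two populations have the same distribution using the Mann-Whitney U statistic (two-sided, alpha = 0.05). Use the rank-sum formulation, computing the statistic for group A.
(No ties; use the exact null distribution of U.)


Step 1: Combine and sort all 13 observations; assign midranks.
sorted (value, group): (8,X), (10,X), (13,X), (17,X), (18,X), (20,X), (25,Y), (26,X), (29,Y), (31,Y), (33,Y), (40,Y), (42,Y)
ranks: 8->1, 10->2, 13->3, 17->4, 18->5, 20->6, 25->7, 26->8, 29->9, 31->10, 33->11, 40->12, 42->13
Step 2: Rank sum for X: R1 = 1 + 2 + 3 + 4 + 5 + 6 + 8 = 29.
Step 3: U_X = R1 - n1(n1+1)/2 = 29 - 7*8/2 = 29 - 28 = 1.
       U_Y = n1*n2 - U_X = 42 - 1 = 41.
Step 4: No ties, so the exact null distribution of U (based on enumerating the C(13,7) = 1716 equally likely rank assignments) gives the two-sided p-value.
Step 5: p-value = 0.002331; compare to alpha = 0.05. reject H0.

U_X = 1, p = 0.002331, reject H0 at alpha = 0.05.


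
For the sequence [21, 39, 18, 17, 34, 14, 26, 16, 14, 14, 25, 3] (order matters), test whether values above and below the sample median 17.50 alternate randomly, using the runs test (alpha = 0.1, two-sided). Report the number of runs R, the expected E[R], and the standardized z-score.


Step 1: Compute median = 17.50; label A = above, B = below.
Labels in order: AAABABABBBAB  (n_A = 6, n_B = 6)
Step 2: Count runs R = 8.
Step 3: Under H0 (random ordering), E[R] = 2*n_A*n_B/(n_A+n_B) + 1 = 2*6*6/12 + 1 = 7.0000.
        Var[R] = 2*n_A*n_B*(2*n_A*n_B - n_A - n_B) / ((n_A+n_B)^2 * (n_A+n_B-1)) = 4320/1584 = 2.7273.
        SD[R] = 1.6514.
Step 4: Continuity-corrected z = (R - 0.5 - E[R]) / SD[R] = (8 - 0.5 - 7.0000) / 1.6514 = 0.3028.
Step 5: Two-sided p-value via normal approximation = 2*(1 - Phi(|z|)) = 0.762069.
Step 6: alpha = 0.1. fail to reject H0.

R = 8, z = 0.3028, p = 0.762069, fail to reject H0.


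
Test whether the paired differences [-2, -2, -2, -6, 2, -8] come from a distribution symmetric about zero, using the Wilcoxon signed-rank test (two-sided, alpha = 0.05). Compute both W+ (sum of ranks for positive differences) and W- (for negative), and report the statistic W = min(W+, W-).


Step 1: Drop any zero differences (none here) and take |d_i|.
|d| = [2, 2, 2, 6, 2, 8]
Step 2: Midrank |d_i| (ties get averaged ranks).
ranks: |2|->2.5, |2|->2.5, |2|->2.5, |6|->5, |2|->2.5, |8|->6
Step 3: Attach original signs; sum ranks with positive sign and with negative sign.
W+ = 2.5 = 2.5
W- = 2.5 + 2.5 + 2.5 + 5 + 6 = 18.5
(Check: W+ + W- = 21 should equal n(n+1)/2 = 21.)
Step 4: Test statistic W = min(W+, W-) = 2.5.
Step 5: Ties in |d|, so use the tie-corrected normal approximation.
        E[W] = n(n+1)/4 = 6*7/4 = 10.5.
        Tie groups: |d|=2 (t=4); sum(t^3 - t) = 60.
        Var[W] = n(n+1)(2n+1)/24 - sum(t^3-t)/48 = 546/24 - 60/48 = 21.5.
        z = (W - E[W]) / sqrt(Var[W]) = (2.5 - 10.5) / 4.6368 = -1.7253.
        Two-sided p = 2*Phi(z) = 0.084469.
Step 6: alpha = 0.05. fail to reject H0.

W+ = 2.5, W- = 18.5, W = min = 2.5, p = 0.084469, fail to reject H0.


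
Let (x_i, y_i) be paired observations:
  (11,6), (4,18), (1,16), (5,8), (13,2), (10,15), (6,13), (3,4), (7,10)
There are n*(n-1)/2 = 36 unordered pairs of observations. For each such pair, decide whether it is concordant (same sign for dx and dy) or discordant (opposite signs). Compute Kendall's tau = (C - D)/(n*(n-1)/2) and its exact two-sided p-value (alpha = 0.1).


Step 1: Enumerate the 36 unordered pairs (i,j) with i<j and classify each by sign(x_j-x_i) * sign(y_j-y_i).
  (1,2):dx=-7,dy=+12->D; (1,3):dx=-10,dy=+10->D; (1,4):dx=-6,dy=+2->D; (1,5):dx=+2,dy=-4->D
  (1,6):dx=-1,dy=+9->D; (1,7):dx=-5,dy=+7->D; (1,8):dx=-8,dy=-2->C; (1,9):dx=-4,dy=+4->D
  (2,3):dx=-3,dy=-2->C; (2,4):dx=+1,dy=-10->D; (2,5):dx=+9,dy=-16->D; (2,6):dx=+6,dy=-3->D
  (2,7):dx=+2,dy=-5->D; (2,8):dx=-1,dy=-14->C; (2,9):dx=+3,dy=-8->D; (3,4):dx=+4,dy=-8->D
  (3,5):dx=+12,dy=-14->D; (3,6):dx=+9,dy=-1->D; (3,7):dx=+5,dy=-3->D; (3,8):dx=+2,dy=-12->D
  (3,9):dx=+6,dy=-6->D; (4,5):dx=+8,dy=-6->D; (4,6):dx=+5,dy=+7->C; (4,7):dx=+1,dy=+5->C
  (4,8):dx=-2,dy=-4->C; (4,9):dx=+2,dy=+2->C; (5,6):dx=-3,dy=+13->D; (5,7):dx=-7,dy=+11->D
  (5,8):dx=-10,dy=+2->D; (5,9):dx=-6,dy=+8->D; (6,7):dx=-4,dy=-2->C; (6,8):dx=-7,dy=-11->C
  (6,9):dx=-3,dy=-5->C; (7,8):dx=-3,dy=-9->C; (7,9):dx=+1,dy=-3->D; (8,9):dx=+4,dy=+6->C
Step 2: C = 12, D = 24, total pairs = 36.
Step 3: tau = (C - D)/(n(n-1)/2) = (12 - 24)/36 = -0.333333.
Step 4: Exact two-sided p-value (enumerate n! = 362880 permutations of y under H0): p = 0.259518.
Step 5: alpha = 0.1. fail to reject H0.

tau_b = -0.3333 (C=12, D=24), p = 0.259518, fail to reject H0.


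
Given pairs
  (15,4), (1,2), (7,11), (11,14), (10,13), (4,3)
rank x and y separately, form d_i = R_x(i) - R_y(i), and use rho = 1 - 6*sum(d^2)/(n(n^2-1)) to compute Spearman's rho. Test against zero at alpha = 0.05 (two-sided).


Step 1: Rank x and y separately (midranks; no ties here).
rank(x): 15->6, 1->1, 7->3, 11->5, 10->4, 4->2
rank(y): 4->3, 2->1, 11->4, 14->6, 13->5, 3->2
Step 2: d_i = R_x(i) - R_y(i); compute d_i^2.
  (6-3)^2=9, (1-1)^2=0, (3-4)^2=1, (5-6)^2=1, (4-5)^2=1, (2-2)^2=0
sum(d^2) = 12.
Step 3: rho = 1 - 6*12 / (6*(6^2 - 1)) = 1 - 72/210 = 0.657143.
Step 4: Under H0, t = rho * sqrt((n-2)/(1-rho^2)) = 1.7436 ~ t(4).
Step 5: Two-sided p-value from the t-distribution with 4 df = 0.156175.
Step 6: alpha = 0.05. fail to reject H0.

rho = 0.6571, p = 0.156175, fail to reject H0 at alpha = 0.05.


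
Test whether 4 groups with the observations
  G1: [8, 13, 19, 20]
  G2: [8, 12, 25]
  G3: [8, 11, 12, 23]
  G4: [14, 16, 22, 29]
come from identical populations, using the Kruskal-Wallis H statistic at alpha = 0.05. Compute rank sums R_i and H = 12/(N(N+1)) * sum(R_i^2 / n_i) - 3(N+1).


Step 1: Combine all N = 15 observations and assign midranks.
sorted (value, group, rank): (8,G1,2), (8,G2,2), (8,G3,2), (11,G3,4), (12,G2,5.5), (12,G3,5.5), (13,G1,7), (14,G4,8), (16,G4,9), (19,G1,10), (20,G1,11), (22,G4,12), (23,G3,13), (25,G2,14), (29,G4,15)
Step 2: Sum ranks within each group.
R_1 = 30 (n_1 = 4)
R_2 = 21.5 (n_2 = 3)
R_3 = 24.5 (n_3 = 4)
R_4 = 44 (n_4 = 4)
Step 3: H = 12/(N(N+1)) * sum(R_i^2/n_i) - 3(N+1)
     = 12/(15*16) * (30^2/4 + 21.5^2/3 + 24.5^2/4 + 44^2/4) - 3*16
     = 0.050000 * 1013.15 - 48
     = 2.657292.
Step 4: Ties present; correction factor C = 1 - 30/(15^3 - 15) = 0.991071. Corrected H = 2.657292 / 0.991071 = 2.681231.
Step 5: Under H0, H ~ chi^2(3); p-value = 0.443426.
Step 6: alpha = 0.05. fail to reject H0.

H = 2.6812, df = 3, p = 0.443426, fail to reject H0.


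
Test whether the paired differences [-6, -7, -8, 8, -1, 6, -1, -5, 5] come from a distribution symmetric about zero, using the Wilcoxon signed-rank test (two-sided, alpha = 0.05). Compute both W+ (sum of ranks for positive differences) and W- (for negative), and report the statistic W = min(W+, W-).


Step 1: Drop any zero differences (none here) and take |d_i|.
|d| = [6, 7, 8, 8, 1, 6, 1, 5, 5]
Step 2: Midrank |d_i| (ties get averaged ranks).
ranks: |6|->5.5, |7|->7, |8|->8.5, |8|->8.5, |1|->1.5, |6|->5.5, |1|->1.5, |5|->3.5, |5|->3.5
Step 3: Attach original signs; sum ranks with positive sign and with negative sign.
W+ = 8.5 + 5.5 + 3.5 = 17.5
W- = 5.5 + 7 + 8.5 + 1.5 + 1.5 + 3.5 = 27.5
(Check: W+ + W- = 45 should equal n(n+1)/2 = 45.)
Step 4: Test statistic W = min(W+, W-) = 17.5.
Step 5: Ties in |d|, so use the tie-corrected normal approximation.
        E[W] = n(n+1)/4 = 9*10/4 = 22.5.
        Tie groups: |d|=1 (t=2), |d|=5 (t=2), |d|=6 (t=2), |d|=8 (t=2); sum(t^3 - t) = 24.
        Var[W] = n(n+1)(2n+1)/24 - sum(t^3-t)/48 = 1710/24 - 24/48 = 70.75.
        z = (W - E[W]) / sqrt(Var[W]) = (17.5 - 22.5) / 8.4113 = -0.5944.
        Two-sided p = 2*Phi(z) = 0.552219.
Step 6: alpha = 0.05. fail to reject H0.

W+ = 17.5, W- = 27.5, W = min = 17.5, p = 0.552219, fail to reject H0.


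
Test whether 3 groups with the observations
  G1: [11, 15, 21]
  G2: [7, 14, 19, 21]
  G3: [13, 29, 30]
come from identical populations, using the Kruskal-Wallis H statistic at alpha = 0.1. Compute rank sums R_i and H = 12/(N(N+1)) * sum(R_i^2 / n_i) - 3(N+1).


Step 1: Combine all N = 10 observations and assign midranks.
sorted (value, group, rank): (7,G2,1), (11,G1,2), (13,G3,3), (14,G2,4), (15,G1,5), (19,G2,6), (21,G1,7.5), (21,G2,7.5), (29,G3,9), (30,G3,10)
Step 2: Sum ranks within each group.
R_1 = 14.5 (n_1 = 3)
R_2 = 18.5 (n_2 = 4)
R_3 = 22 (n_3 = 3)
Step 3: H = 12/(N(N+1)) * sum(R_i^2/n_i) - 3(N+1)
     = 12/(10*11) * (14.5^2/3 + 18.5^2/4 + 22^2/3) - 3*11
     = 0.109091 * 316.979 - 33
     = 1.579545.
Step 4: Ties present; correction factor C = 1 - 6/(10^3 - 10) = 0.993939. Corrected H = 1.579545 / 0.993939 = 1.589177.
Step 5: Under H0, H ~ chi^2(2); p-value = 0.451767.
Step 6: alpha = 0.1. fail to reject H0.

H = 1.5892, df = 2, p = 0.451767, fail to reject H0.


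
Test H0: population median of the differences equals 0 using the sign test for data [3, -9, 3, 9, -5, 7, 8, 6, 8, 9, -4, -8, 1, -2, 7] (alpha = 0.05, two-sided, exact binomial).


Step 1: Discard zero differences. Original n = 15; n_eff = number of nonzero differences = 15.
Nonzero differences (with sign): +3, -9, +3, +9, -5, +7, +8, +6, +8, +9, -4, -8, +1, -2, +7
Step 2: Count signs: positive = 10, negative = 5.
Step 3: Under H0: P(positive) = 0.5, so the number of positives S ~ Bin(15, 0.5).
Step 4: Two-sided exact p-value = sum of Bin(15,0.5) probabilities at or below the observed probability = 0.301758.
Step 5: alpha = 0.05. fail to reject H0.

n_eff = 15, pos = 10, neg = 5, p = 0.301758, fail to reject H0.


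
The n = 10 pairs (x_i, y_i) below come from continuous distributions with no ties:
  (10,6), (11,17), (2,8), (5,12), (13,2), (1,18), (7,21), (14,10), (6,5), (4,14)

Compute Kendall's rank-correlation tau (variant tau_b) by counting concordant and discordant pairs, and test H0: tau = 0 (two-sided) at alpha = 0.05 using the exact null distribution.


Step 1: Enumerate the 45 unordered pairs (i,j) with i<j and classify each by sign(x_j-x_i) * sign(y_j-y_i).
  (1,2):dx=+1,dy=+11->C; (1,3):dx=-8,dy=+2->D; (1,4):dx=-5,dy=+6->D; (1,5):dx=+3,dy=-4->D
  (1,6):dx=-9,dy=+12->D; (1,7):dx=-3,dy=+15->D; (1,8):dx=+4,dy=+4->C; (1,9):dx=-4,dy=-1->C
  (1,10):dx=-6,dy=+8->D; (2,3):dx=-9,dy=-9->C; (2,4):dx=-6,dy=-5->C; (2,5):dx=+2,dy=-15->D
  (2,6):dx=-10,dy=+1->D; (2,7):dx=-4,dy=+4->D; (2,8):dx=+3,dy=-7->D; (2,9):dx=-5,dy=-12->C
  (2,10):dx=-7,dy=-3->C; (3,4):dx=+3,dy=+4->C; (3,5):dx=+11,dy=-6->D; (3,6):dx=-1,dy=+10->D
  (3,7):dx=+5,dy=+13->C; (3,8):dx=+12,dy=+2->C; (3,9):dx=+4,dy=-3->D; (3,10):dx=+2,dy=+6->C
  (4,5):dx=+8,dy=-10->D; (4,6):dx=-4,dy=+6->D; (4,7):dx=+2,dy=+9->C; (4,8):dx=+9,dy=-2->D
  (4,9):dx=+1,dy=-7->D; (4,10):dx=-1,dy=+2->D; (5,6):dx=-12,dy=+16->D; (5,7):dx=-6,dy=+19->D
  (5,8):dx=+1,dy=+8->C; (5,9):dx=-7,dy=+3->D; (5,10):dx=-9,dy=+12->D; (6,7):dx=+6,dy=+3->C
  (6,8):dx=+13,dy=-8->D; (6,9):dx=+5,dy=-13->D; (6,10):dx=+3,dy=-4->D; (7,8):dx=+7,dy=-11->D
  (7,9):dx=-1,dy=-16->C; (7,10):dx=-3,dy=-7->C; (8,9):dx=-8,dy=-5->C; (8,10):dx=-10,dy=+4->D
  (9,10):dx=-2,dy=+9->D
Step 2: C = 17, D = 28, total pairs = 45.
Step 3: tau = (C - D)/(n(n-1)/2) = (17 - 28)/45 = -0.244444.
Step 4: Exact two-sided p-value (enumerate n! = 3628800 permutations of y under H0): p = 0.380720.
Step 5: alpha = 0.05. fail to reject H0.

tau_b = -0.2444 (C=17, D=28), p = 0.380720, fail to reject H0.


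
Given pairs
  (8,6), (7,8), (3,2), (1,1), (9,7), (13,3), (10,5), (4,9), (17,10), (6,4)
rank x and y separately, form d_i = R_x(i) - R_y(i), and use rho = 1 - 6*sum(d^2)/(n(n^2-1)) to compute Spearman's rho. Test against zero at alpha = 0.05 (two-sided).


Step 1: Rank x and y separately (midranks; no ties here).
rank(x): 8->6, 7->5, 3->2, 1->1, 9->7, 13->9, 10->8, 4->3, 17->10, 6->4
rank(y): 6->6, 8->8, 2->2, 1->1, 7->7, 3->3, 5->5, 9->9, 10->10, 4->4
Step 2: d_i = R_x(i) - R_y(i); compute d_i^2.
  (6-6)^2=0, (5-8)^2=9, (2-2)^2=0, (1-1)^2=0, (7-7)^2=0, (9-3)^2=36, (8-5)^2=9, (3-9)^2=36, (10-10)^2=0, (4-4)^2=0
sum(d^2) = 90.
Step 3: rho = 1 - 6*90 / (10*(10^2 - 1)) = 1 - 540/990 = 0.454545.
Step 4: Under H0, t = rho * sqrt((n-2)/(1-rho^2)) = 1.4434 ~ t(8).
Step 5: Two-sided p-value from the t-distribution with 8 df = 0.186905.
Step 6: alpha = 0.05. fail to reject H0.

rho = 0.4545, p = 0.186905, fail to reject H0 at alpha = 0.05.
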